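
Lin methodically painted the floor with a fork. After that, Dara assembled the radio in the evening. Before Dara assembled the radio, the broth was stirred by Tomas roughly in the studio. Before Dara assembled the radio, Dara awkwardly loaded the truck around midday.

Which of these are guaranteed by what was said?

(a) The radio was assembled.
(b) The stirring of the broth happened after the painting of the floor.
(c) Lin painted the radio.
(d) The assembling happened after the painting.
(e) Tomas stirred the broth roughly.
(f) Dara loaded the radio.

(a) Entailed — the original entails any weakening of itself; this just drops 'in the evening' and generalizes the agent.
(b) Not entailed — the narrative doesn't order the painting relative to the stirring.
(c) Not entailed — Lin painted the floor, not the radio; the radio belongs to the assembling event.
(d) Entailed — the narrative places the painting before the assembling.
(e) Entailed — every conjunct here is already in the original stirring event.
(f) Not entailed — Dara loaded the truck, not the radio; the radio belongs to the assembling event.

(a), (d), (e)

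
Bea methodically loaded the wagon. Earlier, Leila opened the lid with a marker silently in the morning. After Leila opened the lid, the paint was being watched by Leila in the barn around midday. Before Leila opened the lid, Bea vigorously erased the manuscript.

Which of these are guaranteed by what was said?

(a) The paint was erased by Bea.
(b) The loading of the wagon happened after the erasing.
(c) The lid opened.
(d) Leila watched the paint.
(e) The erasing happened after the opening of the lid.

(a) Not entailed — Bea erased the manuscript, not the paint; the paint belongs to the watching event.
(b) Entailed — the narrative places the erasing before the loading.
(c) Entailed — 'Leila opened the lid' is causative; it entails the inchoative 'the lid opened'.
(d) Entailed — 'watch' is an activity; 'was watching' entails that some watching happened, so 'watched' holds.
(e) Not entailed — the narrative places the erasing before the opening, not after.

(b), (c), (d)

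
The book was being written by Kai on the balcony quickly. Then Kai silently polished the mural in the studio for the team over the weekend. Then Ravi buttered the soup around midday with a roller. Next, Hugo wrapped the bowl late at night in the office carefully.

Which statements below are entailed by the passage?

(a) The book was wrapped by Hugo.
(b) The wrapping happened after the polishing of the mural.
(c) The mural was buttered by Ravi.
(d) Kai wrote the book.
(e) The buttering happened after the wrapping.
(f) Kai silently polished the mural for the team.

(b), (f)

(a) Not entailed — Hugo wrapped the bowl, not the book; the book belongs to the writing event.
(b) Entailed — the narrative places the polishing before the wrapping.
(c) Not entailed — Ravi buttered the soup, not the mural; the mural belongs to the polishing event.
(d) Not entailed — 'was writing' is progressive on an accomplishment; it does not entail the completed 'wrote'.
(e) Not entailed — the narrative places the buttering before the wrapping, not after.
(f) Entailed — this follows by dropping conjuncts from the polishing event's description.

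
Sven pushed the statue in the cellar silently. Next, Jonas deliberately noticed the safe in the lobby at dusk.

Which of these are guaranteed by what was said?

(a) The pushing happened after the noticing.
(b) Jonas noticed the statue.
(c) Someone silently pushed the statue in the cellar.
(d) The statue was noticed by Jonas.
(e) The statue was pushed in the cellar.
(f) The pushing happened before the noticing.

(a) Not entailed — the narrative places the pushing before the noticing, not after.
(b) Not entailed — Jonas noticed the safe, not the statue; the statue belongs to the pushing event.
(c) Entailed — every conjunct here is already in the original pushing event.
(d) Not entailed — Jonas noticed the safe, not the statue; the statue belongs to the pushing event.
(e) Entailed — dropping 'silently' and generalizing the agent leaves a sub-description the original still satisfies.
(f) Entailed — the narrative places the pushing before the noticing.

(c), (e), (f)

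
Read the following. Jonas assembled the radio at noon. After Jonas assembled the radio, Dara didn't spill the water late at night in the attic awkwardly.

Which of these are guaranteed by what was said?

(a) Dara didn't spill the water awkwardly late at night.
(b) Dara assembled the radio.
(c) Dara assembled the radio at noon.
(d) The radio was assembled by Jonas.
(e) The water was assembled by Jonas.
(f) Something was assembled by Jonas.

(d), (f)

(a) Not entailed — dropping 'in the attic' under negation is not valid — the original leaves open that Dara spilled the water some other way.
(b) Not entailed — the passage has Jonas assembling the radio, not Dara.
(c) Not entailed — the passage has Jonas assembling the radio, not Dara.
(d) Entailed — dropping 'at noon' leaves a sub-description the original still satisfies.
(e) Not entailed — Jonas assembled the radio, not the water; the water belongs to the spilling event.
(f) Entailed — every conjunct here is already in the original assembling event.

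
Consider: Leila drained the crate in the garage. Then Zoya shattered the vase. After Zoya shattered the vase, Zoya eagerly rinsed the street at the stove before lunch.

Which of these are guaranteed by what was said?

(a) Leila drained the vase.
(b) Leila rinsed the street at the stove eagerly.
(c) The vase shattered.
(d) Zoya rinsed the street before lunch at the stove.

(c), (d)

(a) Not entailed — Leila drained the crate, not the vase; the vase belongs to the shattering event.
(b) Not entailed — the passage has Zoya rinsing the street, not Leila.
(c) Entailed — 'Zoya shattered the vase' is causative; it entails the inchoative 'the vase shattered'.
(d) Entailed — this follows by dropping conjuncts from the rinsing event's description.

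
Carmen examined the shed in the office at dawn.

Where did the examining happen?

in the office

'in the office' marks the location of the examining event.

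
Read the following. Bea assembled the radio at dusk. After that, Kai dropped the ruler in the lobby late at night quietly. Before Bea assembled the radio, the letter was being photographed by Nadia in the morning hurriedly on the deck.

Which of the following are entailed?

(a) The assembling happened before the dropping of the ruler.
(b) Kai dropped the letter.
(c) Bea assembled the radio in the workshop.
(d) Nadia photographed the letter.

(a) Entailed — the narrative places the assembling before the dropping.
(b) Not entailed — Kai dropped the ruler, not the letter; the letter belongs to the photographing event.
(c) Not entailed — 'in the workshop' adds information not in the original event.
(d) Not entailed — 'was photographing' is progressive on an accomplishment; it does not entail the completed 'photographed'.

(a)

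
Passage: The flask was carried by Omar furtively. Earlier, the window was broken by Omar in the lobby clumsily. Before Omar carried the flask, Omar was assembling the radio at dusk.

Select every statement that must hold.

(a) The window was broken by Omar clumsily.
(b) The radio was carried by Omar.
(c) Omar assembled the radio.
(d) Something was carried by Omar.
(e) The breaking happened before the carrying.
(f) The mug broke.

(a) Entailed — every conjunct here is already in the original breaking event.
(b) Not entailed — Omar carried the flask, not the radio; the radio belongs to the assembling event.
(c) Not entailed — 'was assembling' is progressive on an accomplishment; it does not entail the completed 'assembled'.
(d) Entailed — every conjunct here is already in the original carrying event.
(e) Entailed — the narrative places the breaking before the carrying.
(f) Not entailed — the window is what broke, not the mug.

(a), (d), (e)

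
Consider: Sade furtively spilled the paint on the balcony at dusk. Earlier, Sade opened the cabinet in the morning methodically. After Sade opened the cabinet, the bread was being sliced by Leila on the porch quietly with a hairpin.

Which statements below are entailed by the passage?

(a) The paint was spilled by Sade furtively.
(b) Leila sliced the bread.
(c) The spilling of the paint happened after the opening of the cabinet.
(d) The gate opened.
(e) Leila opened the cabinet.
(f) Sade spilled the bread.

(a) Entailed — the original entails any weakening of itself; this just drops 'on the balcony', 'at dusk'.
(b) Not entailed — 'was slicing' is progressive on an accomplishment; it does not entail the completed 'sliced'.
(c) Entailed — the narrative places the opening before the spilling.
(d) Not entailed — the cabinet is what opened, not the gate.
(e) Not entailed — the passage has Sade opening the cabinet, not Leila.
(f) Not entailed — Sade spilled the paint, not the bread; the bread belongs to the slicing event.

(a), (c)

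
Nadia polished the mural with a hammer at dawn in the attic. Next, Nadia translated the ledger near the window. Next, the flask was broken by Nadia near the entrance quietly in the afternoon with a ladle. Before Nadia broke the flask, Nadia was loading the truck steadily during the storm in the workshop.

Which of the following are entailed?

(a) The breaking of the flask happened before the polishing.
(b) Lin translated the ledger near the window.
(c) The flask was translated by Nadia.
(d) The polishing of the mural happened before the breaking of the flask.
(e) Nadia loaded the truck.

(d)

(a) Not entailed — the narrative places the polishing before the breaking, not after.
(b) Not entailed — the passage has Nadia translating the ledger, not Lin.
(c) Not entailed — Nadia translated the ledger, not the flask; the flask belongs to the breaking event.
(d) Entailed — the narrative places the polishing before the breaking.
(e) Not entailed — 'was loading' is progressive on an accomplishment; it does not entail the completed 'loaded'.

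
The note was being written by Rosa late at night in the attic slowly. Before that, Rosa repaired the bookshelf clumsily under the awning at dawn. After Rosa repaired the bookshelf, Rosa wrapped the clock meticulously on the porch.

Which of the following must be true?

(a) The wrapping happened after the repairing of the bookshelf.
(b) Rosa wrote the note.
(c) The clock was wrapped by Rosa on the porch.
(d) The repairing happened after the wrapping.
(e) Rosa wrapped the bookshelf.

(a) Entailed — the narrative places the repairing before the wrapping.
(b) Not entailed — 'was writing' is progressive on an accomplishment; it does not entail the completed 'wrote'.
(c) Entailed — every conjunct here is already in the original wrapping event.
(d) Not entailed — the narrative places the repairing before the wrapping, not after.
(e) Not entailed — Rosa wrapped the clock, not the bookshelf; the bookshelf belongs to the repairing event.

(a), (c)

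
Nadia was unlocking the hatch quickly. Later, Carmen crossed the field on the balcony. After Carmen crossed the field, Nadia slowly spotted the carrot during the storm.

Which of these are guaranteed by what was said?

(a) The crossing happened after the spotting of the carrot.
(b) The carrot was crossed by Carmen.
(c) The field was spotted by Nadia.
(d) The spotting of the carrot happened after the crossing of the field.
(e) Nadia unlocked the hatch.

(a) Not entailed — the narrative places the crossing before the spotting, not after.
(b) Not entailed — Carmen crossed the field, not the carrot; the carrot belongs to the spotting event.
(c) Not entailed — Nadia spotted the carrot, not the field; the field belongs to the crossing event.
(d) Entailed — the narrative places the crossing before the spotting.
(e) Not entailed — 'was unlocking' is progressive on an accomplishment; it does not entail the completed 'unlocked'.

(d)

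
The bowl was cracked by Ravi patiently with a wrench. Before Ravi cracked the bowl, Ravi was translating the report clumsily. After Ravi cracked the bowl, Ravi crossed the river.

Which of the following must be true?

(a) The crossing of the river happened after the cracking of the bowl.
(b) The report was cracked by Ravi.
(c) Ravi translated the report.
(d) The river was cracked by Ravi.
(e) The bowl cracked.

(a) Entailed — the narrative places the cracking before the crossing.
(b) Not entailed — Ravi cracked the bowl, not the report; the report belongs to the translating event.
(c) Not entailed — 'was translating' is progressive on an accomplishment; it does not entail the completed 'translated'.
(d) Not entailed — Ravi cracked the bowl, not the river; the river belongs to the crossing event.
(e) Entailed — 'Ravi cracked the bowl' is causative; it entails the inchoative 'the bowl cracked'.

(a), (e)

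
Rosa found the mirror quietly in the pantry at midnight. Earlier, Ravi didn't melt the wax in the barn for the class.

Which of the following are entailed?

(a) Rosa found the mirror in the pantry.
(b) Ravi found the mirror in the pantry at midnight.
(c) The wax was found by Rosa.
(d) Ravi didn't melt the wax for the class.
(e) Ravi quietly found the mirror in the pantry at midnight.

(a) Entailed — every conjunct here is already in the original finding event.
(b) Not entailed — the passage has Rosa finding the mirror, not Ravi.
(c) Not entailed — Rosa found the mirror, not the wax; the wax belongs to the melting event.
(d) Not entailed — dropping 'in the barn' under negation is not valid — the original leaves open that Ravi melted the wax some other way.
(e) Not entailed — the passage has Rosa finding the mirror, not Ravi.

(a)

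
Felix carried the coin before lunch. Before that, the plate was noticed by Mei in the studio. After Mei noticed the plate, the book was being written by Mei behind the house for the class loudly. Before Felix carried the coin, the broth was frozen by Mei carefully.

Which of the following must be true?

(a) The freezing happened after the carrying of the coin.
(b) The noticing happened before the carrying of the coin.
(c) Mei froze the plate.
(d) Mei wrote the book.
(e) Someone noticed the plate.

(b), (e)

(a) Not entailed — the narrative places the freezing before the carrying, not after.
(b) Entailed — the narrative places the noticing before the carrying.
(c) Not entailed — Mei froze the broth, not the plate; the plate belongs to the noticing event.
(d) Not entailed — 'was writing' is progressive on an accomplishment; it does not entail the completed 'wrote'.
(e) Entailed — dropping 'in the studio' and generalizing the agent leaves a sub-description the original still satisfies.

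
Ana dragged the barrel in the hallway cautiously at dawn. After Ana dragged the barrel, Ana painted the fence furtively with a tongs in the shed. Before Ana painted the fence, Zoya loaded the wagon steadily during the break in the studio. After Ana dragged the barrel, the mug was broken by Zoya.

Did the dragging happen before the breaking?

yes

The narrative orders the dragging before the breaking.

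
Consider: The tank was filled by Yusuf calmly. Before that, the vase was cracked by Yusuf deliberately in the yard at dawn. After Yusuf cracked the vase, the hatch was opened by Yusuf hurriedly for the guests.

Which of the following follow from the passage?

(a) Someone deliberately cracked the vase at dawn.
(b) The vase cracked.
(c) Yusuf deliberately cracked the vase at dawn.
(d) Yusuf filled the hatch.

(a), (b), (c)

(a) Entailed — every conjunct here is already in the original cracking event.
(b) Entailed — 'Yusuf cracked the vase' is causative; it entails the inchoative 'the vase cracked'.
(c) Entailed — dropping 'in the yard' leaves a sub-description the original still satisfies.
(d) Not entailed — Yusuf filled the tank, not the hatch; the hatch belongs to the opening event.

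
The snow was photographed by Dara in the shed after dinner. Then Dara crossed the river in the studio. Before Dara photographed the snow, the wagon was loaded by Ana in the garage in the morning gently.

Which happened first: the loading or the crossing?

the loading

The connectives place the loading before the crossing.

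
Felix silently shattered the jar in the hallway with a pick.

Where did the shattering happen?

in the hallway

'in the hallway' marks the location of the shattering event.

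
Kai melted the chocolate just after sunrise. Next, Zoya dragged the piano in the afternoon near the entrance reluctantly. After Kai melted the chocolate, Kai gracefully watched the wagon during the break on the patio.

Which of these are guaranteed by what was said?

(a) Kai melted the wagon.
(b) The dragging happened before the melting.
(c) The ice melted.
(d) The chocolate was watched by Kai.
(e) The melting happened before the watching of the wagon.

(a) Not entailed — Kai melted the chocolate, not the wagon; the wagon belongs to the watching event.
(b) Not entailed — the narrative places the melting before the dragging, not after.
(c) Not entailed — the chocolate is what melted, not the ice.
(d) Not entailed — Kai watched the wagon, not the chocolate; the chocolate belongs to the melting event.
(e) Entailed — the narrative places the melting before the watching.

(e)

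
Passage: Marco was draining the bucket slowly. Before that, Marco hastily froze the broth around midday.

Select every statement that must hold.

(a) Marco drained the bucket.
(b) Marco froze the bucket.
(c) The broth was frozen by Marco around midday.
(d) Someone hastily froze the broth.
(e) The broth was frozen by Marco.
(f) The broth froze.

(c), (d), (e), (f)

(a) Not entailed — 'was draining' is progressive on an accomplishment; it does not entail the completed 'drained'.
(b) Not entailed — Marco froze the broth, not the bucket; the bucket belongs to the draining event.
(c) Entailed — the original entails any weakening of itself; this just drops 'hastily'.
(d) Entailed — this follows by dropping conjuncts from the freezing event's description.
(e) Entailed — every conjunct here is already in the original freezing event.
(f) Entailed — 'Marco froze the broth' is causative; it entails the inchoative 'the broth froze'.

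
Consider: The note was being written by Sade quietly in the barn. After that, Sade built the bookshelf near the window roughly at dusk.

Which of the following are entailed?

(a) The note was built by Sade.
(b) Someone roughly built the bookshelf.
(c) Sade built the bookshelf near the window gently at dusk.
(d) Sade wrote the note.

(b)

(a) Not entailed — Sade built the bookshelf, not the note; the note belongs to the writing event.
(b) Entailed — this follows by dropping conjuncts from the building event's description.
(c) Not entailed — 'gently' adds a manner not in (and inconsistent with) the original.
(d) Not entailed — 'was writing' is progressive on an accomplishment; it does not entail the completed 'wrote'.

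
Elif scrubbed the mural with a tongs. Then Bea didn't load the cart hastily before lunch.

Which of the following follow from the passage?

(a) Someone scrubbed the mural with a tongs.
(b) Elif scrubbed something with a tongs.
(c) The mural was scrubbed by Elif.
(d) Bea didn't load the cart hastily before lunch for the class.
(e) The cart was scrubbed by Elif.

(a), (b), (c), (d)

(a) Entailed — generalizing the agent leaves a sub-description the original still satisfies.
(b) Entailed — this follows by dropping conjuncts from the scrubbing event's description.
(c) Entailed — this follows by dropping conjuncts from the scrubbing event's description.
(d) Entailed — under negation, adding a further restriction is entailed: if no such loading event occurred, none occurred for the class either.
(e) Not entailed — Elif scrubbed the mural, not the cart; the cart belongs to the loading event.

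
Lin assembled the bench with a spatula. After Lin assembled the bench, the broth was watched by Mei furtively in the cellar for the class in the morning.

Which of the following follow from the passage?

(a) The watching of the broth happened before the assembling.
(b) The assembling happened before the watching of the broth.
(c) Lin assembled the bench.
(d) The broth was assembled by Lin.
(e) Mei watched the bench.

(a) Not entailed — the narrative places the assembling before the watching, not after.
(b) Entailed — the narrative places the assembling before the watching.
(c) Entailed — this follows by dropping conjuncts from the assembling event's description.
(d) Not entailed — Lin assembled the bench, not the broth; the broth belongs to the watching event.
(e) Not entailed — Mei watched the broth, not the bench; the bench belongs to the assembling event.

(b), (c)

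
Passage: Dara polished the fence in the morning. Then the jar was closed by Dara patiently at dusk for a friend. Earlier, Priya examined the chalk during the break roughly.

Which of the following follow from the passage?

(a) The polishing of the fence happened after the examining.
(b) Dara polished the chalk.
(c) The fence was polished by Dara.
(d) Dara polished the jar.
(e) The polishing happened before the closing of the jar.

(a) Not entailed — the narrative doesn't order the examining relative to the polishing.
(b) Not entailed — Dara polished the fence, not the chalk; the chalk belongs to the examining event.
(c) Entailed — the original entails any weakening of itself; this just drops 'in the morning'.
(d) Not entailed — Dara polished the fence, not the jar; the jar belongs to the closing event.
(e) Entailed — the narrative places the polishing before the closing.

(c), (e)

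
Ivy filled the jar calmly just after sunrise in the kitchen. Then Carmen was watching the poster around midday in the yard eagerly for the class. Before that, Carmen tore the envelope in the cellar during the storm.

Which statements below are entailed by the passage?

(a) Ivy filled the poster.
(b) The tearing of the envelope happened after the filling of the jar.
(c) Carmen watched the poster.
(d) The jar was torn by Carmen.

(c)

(a) Not entailed — Ivy filled the jar, not the poster; the poster belongs to the watching event.
(b) Not entailed — the narrative doesn't order the filling relative to the tearing.
(c) Entailed — 'watch' is an activity; 'was watching' entails that some watching happened, so 'watched' holds.
(d) Not entailed — Carmen tore the envelope, not the jar; the jar belongs to the filling event.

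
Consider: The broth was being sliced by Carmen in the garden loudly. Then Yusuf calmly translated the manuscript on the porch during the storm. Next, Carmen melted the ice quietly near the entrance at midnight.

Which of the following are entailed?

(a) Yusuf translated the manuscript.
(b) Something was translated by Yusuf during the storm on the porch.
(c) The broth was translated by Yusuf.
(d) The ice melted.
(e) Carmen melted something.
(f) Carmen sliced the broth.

(a), (b), (d), (e)

(a) Entailed — dropping 'calmly', 'on the porch', 'during the storm' leaves a sub-description the original still satisfies.
(b) Entailed — this follows by dropping conjuncts from the translating event's description.
(c) Not entailed — Yusuf translated the manuscript, not the broth; the broth belongs to the slicing event.
(d) Entailed — 'Carmen melted the ice' is causative; it entails the inchoative 'the ice melted'.
(e) Entailed — every conjunct here is already in the original melting event.
(f) Not entailed — 'was slicing' is progressive on an accomplishment; it does not entail the completed 'sliced'.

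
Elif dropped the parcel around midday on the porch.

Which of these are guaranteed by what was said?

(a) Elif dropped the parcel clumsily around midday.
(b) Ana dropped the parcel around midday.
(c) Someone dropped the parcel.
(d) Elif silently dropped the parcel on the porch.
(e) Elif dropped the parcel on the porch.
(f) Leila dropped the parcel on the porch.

(a) Not entailed — 'clumsily' adds information not in the original event.
(b) Not entailed — the passage has Elif dropping the parcel, not Ana.
(c) Entailed — dropping 'around midday', 'on the porch' and generalizing the agent leaves a sub-description the original still satisfies.
(d) Not entailed — 'silently' adds information not in the original event.
(e) Entailed — dropping 'around midday' leaves a sub-description the original still satisfies.
(f) Not entailed — the passage has Elif dropping the parcel, not Leila.

(c), (e)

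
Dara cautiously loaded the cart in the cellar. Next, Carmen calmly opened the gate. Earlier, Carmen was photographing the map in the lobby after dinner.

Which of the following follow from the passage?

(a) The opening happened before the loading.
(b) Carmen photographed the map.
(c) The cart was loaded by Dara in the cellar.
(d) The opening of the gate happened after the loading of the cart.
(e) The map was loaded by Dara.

(a) Not entailed — the narrative places the loading before the opening, not after.
(b) Not entailed — 'was photographing' is progressive on an accomplishment; it does not entail the completed 'photographed'.
(c) Entailed — this follows by dropping conjuncts from the loading event's description.
(d) Entailed — the narrative places the loading before the opening.
(e) Not entailed — Dara loaded the cart, not the map; the map belongs to the photographing event.

(c), (d)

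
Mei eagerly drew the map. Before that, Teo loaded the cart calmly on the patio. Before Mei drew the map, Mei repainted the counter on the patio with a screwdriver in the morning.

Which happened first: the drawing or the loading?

the loading

The connectives place the loading before the drawing.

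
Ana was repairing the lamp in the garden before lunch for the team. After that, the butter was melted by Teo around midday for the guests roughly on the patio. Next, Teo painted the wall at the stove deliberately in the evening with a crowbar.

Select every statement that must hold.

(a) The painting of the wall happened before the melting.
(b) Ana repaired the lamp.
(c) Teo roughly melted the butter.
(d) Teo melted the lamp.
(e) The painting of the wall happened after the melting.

(c), (e)

(a) Not entailed — the narrative places the melting before the painting, not after.
(b) Not entailed — 'was repairing' is progressive on an accomplishment; it does not entail the completed 'repaired'.
(c) Entailed — every conjunct here is already in the original melting event.
(d) Not entailed — Teo melted the butter, not the lamp; the lamp belongs to the repairing event.
(e) Entailed — the narrative places the melting before the painting.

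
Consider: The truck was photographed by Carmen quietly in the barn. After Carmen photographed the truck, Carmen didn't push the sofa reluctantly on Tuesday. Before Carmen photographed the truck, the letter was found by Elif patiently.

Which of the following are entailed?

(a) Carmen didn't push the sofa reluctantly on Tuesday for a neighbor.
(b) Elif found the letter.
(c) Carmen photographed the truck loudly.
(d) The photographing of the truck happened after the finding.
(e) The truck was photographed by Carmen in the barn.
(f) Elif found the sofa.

(a), (b), (d), (e)

(a) Entailed — under negation, adding a further restriction is entailed: if no such pushing event occurred, none occurred for a neighbor either.
(b) Entailed — dropping 'patiently' leaves a sub-description the original still satisfies.
(c) Not entailed — 'loudly' adds a manner not in (and inconsistent with) the original.
(d) Entailed — the narrative places the finding before the photographing.
(e) Entailed — the original entails any weakening of itself; this just drops 'quietly'.
(f) Not entailed — Elif found the letter, not the sofa; the sofa belongs to the pushing event.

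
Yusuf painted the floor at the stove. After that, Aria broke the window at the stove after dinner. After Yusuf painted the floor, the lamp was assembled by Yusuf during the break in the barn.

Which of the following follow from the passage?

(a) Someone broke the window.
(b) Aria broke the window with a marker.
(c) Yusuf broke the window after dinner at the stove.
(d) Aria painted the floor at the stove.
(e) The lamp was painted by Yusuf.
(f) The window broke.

(a) Entailed — dropping 'after dinner', 'at the stove' and generalizing the agent leaves a sub-description the original still satisfies.
(b) Not entailed — 'with a marker' adds information not in the original event.
(c) Not entailed — the passage has Aria breaking the window, not Yusuf.
(d) Not entailed — the passage has Yusuf painting the floor, not Aria.
(e) Not entailed — Yusuf painted the floor, not the lamp; the lamp belongs to the assembling event.
(f) Entailed — 'Aria broke the window' is causative; it entails the inchoative 'the window broke'.

(a), (f)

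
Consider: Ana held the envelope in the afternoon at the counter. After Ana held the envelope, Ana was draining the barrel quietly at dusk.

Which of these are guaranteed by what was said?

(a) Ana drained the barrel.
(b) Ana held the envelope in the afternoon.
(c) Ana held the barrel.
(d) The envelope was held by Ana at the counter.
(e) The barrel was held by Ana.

(b), (d)

(a) Not entailed — 'was draining' is progressive on an accomplishment; it does not entail the completed 'drained'.
(b) Entailed — every conjunct here is already in the original holding event.
(c) Not entailed — Ana held the envelope, not the barrel; the barrel belongs to the draining event.
(d) Entailed — every conjunct here is already in the original holding event.
(e) Not entailed — Ana held the envelope, not the barrel; the barrel belongs to the draining event.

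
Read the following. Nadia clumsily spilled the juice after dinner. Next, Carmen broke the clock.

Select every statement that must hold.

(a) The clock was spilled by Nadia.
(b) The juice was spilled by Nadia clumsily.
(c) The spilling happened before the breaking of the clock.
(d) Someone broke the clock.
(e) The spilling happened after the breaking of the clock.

(a) Not entailed — Nadia spilled the juice, not the clock; the clock belongs to the breaking event.
(b) Entailed — this follows by dropping conjuncts from the spilling event's description.
(c) Entailed — the narrative places the spilling before the breaking.
(d) Entailed — the original entails any weakening of itself; this just generalizes the agent.
(e) Not entailed — the narrative places the spilling before the breaking, not after.

(b), (c), (d)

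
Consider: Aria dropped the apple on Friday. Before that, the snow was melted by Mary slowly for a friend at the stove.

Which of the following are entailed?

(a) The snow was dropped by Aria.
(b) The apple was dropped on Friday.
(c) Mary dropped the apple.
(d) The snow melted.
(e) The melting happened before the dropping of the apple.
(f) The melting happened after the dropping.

(a) Not entailed — Aria dropped the apple, not the snow; the snow belongs to the melting event.
(b) Entailed — generalizing the agent leaves a sub-description the original still satisfies.
(c) Not entailed — the passage has Aria dropping the apple, not Mary.
(d) Entailed — 'Mary melted the snow' is causative; it entails the inchoative 'the snow melted'.
(e) Entailed — the narrative places the melting before the dropping.
(f) Not entailed — the narrative places the melting before the dropping, not after.

(b), (d), (e)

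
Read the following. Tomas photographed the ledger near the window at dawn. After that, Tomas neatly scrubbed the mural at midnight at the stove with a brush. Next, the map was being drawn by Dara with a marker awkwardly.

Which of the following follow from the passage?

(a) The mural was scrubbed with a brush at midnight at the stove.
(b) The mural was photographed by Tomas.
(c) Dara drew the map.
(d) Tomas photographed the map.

(a) Entailed — the original entails any weakening of itself; this just drops 'neatly' and generalizes the agent.
(b) Not entailed — Tomas photographed the ledger, not the mural; the mural belongs to the scrubbing event.
(c) Not entailed — 'was drawing' is progressive on an accomplishment; it does not entail the completed 'drew'.
(d) Not entailed — Tomas photographed the ledger, not the map; the map belongs to the drawing event.

(a)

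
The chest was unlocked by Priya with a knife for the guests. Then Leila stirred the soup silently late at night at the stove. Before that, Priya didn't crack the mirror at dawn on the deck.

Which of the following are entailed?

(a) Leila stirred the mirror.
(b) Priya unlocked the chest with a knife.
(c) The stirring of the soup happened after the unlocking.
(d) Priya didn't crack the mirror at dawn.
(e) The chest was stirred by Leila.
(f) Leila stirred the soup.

(b), (c), (f)

(a) Not entailed — Leila stirred the soup, not the mirror; the mirror belongs to the cracking event.
(b) Entailed — dropping 'for the guests' leaves a sub-description the original still satisfies.
(c) Entailed — the narrative places the unlocking before the stirring.
(d) Not entailed — dropping 'on the deck' under negation is not valid — the original leaves open that Priya cracked the mirror some other way.
(e) Not entailed — Leila stirred the soup, not the chest; the chest belongs to the unlocking event.
(f) Entailed — every conjunct here is already in the original stirring event.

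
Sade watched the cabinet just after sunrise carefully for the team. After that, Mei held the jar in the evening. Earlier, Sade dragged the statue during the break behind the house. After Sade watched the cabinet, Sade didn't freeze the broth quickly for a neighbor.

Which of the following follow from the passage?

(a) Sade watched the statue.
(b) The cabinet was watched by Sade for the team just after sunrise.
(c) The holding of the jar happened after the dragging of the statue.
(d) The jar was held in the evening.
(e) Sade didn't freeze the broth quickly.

(b), (c), (d)

(a) Not entailed — Sade watched the cabinet, not the statue; the statue belongs to the dragging event.
(b) Entailed — the original entails any weakening of itself; this just drops 'carefully'.
(c) Entailed — the narrative places the dragging before the holding.
(d) Entailed — every conjunct here is already in the original holding event.
(e) Not entailed — dropping 'for a neighbor' under negation is not valid — the original leaves open that Sade froze the broth some other way.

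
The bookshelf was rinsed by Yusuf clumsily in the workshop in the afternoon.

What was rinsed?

'the bookshelf' marks the patient of the rinsing event.

the bookshelf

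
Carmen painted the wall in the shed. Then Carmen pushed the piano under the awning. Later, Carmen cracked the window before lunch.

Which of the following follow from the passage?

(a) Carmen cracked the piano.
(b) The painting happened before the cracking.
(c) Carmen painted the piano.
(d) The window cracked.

(b), (d)

(a) Not entailed — Carmen cracked the window, not the piano; the piano belongs to the pushing event.
(b) Entailed — the narrative places the painting before the cracking.
(c) Not entailed — Carmen painted the wall, not the piano; the piano belongs to the pushing event.
(d) Entailed — 'Carmen cracked the window' is causative; it entails the inchoative 'the window cracked'.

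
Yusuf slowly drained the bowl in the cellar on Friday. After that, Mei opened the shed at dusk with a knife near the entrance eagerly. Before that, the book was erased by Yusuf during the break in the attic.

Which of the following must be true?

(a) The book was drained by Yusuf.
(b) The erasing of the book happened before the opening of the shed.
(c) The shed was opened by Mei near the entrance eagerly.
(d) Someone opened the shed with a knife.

(b), (c), (d)

(a) Not entailed — Yusuf drained the bowl, not the book; the book belongs to the erasing event.
(b) Entailed — the narrative places the erasing before the opening.
(c) Entailed — the original entails any weakening of itself; this just drops 'with a knife', 'at dusk'.
(d) Entailed — dropping 'near the entrance', 'eagerly', 'at dusk' and generalizing the agent leaves a sub-description the original still satisfies.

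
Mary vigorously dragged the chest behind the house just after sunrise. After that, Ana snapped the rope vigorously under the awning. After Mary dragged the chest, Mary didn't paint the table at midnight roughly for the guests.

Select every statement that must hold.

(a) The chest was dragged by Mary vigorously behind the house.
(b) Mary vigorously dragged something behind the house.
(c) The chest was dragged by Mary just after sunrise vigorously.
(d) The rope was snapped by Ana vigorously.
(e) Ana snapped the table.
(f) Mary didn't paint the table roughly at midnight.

(a) Entailed — the original entails any weakening of itself; this just drops 'just after sunrise'.
(b) Entailed — every conjunct here is already in the original dragging event.
(c) Entailed — every conjunct here is already in the original dragging event.
(d) Entailed — every conjunct here is already in the original snapping event.
(e) Not entailed — Ana snapped the rope, not the table; the table belongs to the painting event.
(f) Not entailed — dropping 'for the guests' under negation is not valid — the original leaves open that Mary painted the table some other way.

(a), (b), (c), (d)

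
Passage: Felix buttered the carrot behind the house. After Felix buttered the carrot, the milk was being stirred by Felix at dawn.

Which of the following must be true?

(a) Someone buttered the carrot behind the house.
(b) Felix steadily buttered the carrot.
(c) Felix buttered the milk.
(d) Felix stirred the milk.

(a) Entailed — this follows by dropping conjuncts from the buttering event's description.
(b) Not entailed — 'steadily' adds information not in the original event.
(c) Not entailed — Felix buttered the carrot, not the milk; the milk belongs to the stirring event.
(d) Entailed — 'stir' is an activity; 'was stirring' entails that some stirring happened, so 'stirred' holds.

(a), (d)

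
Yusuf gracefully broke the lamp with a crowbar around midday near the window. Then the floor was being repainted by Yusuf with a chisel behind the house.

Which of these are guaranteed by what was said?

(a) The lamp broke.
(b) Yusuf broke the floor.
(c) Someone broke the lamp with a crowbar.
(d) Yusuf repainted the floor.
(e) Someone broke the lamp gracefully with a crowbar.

(a) Entailed — 'Yusuf broke the lamp' is causative; it entails the inchoative 'the lamp broke'.
(b) Not entailed — Yusuf broke the lamp, not the floor; the floor belongs to the repainting event.
(c) Entailed — this follows by dropping conjuncts from the breaking event's description.
(d) Not entailed — 'was repainting' is progressive on an accomplishment; it does not entail the completed 'repainted'.
(e) Entailed — the original entails any weakening of itself; this just drops 'near the window', 'around midday' and generalizes the agent.

(a), (c), (e)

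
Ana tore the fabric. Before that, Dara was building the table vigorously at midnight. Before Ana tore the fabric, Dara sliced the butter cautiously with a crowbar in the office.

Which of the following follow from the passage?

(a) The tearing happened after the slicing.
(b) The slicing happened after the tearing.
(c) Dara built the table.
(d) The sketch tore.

(a) Entailed — the narrative places the slicing before the tearing.
(b) Not entailed — the narrative places the slicing before the tearing, not after.
(c) Not entailed — 'was building' is progressive on an accomplishment; it does not entail the completed 'built'.
(d) Not entailed — the fabric is what tore, not the sketch.

(a)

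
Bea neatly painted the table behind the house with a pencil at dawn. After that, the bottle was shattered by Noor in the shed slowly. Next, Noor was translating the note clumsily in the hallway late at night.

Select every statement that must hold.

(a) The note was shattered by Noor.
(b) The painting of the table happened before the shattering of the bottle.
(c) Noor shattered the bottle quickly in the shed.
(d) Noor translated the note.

(a) Not entailed — Noor shattered the bottle, not the note; the note belongs to the translating event.
(b) Entailed — the narrative places the painting before the shattering.
(c) Not entailed — 'quickly' adds a manner not in (and inconsistent with) the original.
(d) Not entailed — 'was translating' is progressive on an accomplishment; it does not entail the completed 'translated'.

(b)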